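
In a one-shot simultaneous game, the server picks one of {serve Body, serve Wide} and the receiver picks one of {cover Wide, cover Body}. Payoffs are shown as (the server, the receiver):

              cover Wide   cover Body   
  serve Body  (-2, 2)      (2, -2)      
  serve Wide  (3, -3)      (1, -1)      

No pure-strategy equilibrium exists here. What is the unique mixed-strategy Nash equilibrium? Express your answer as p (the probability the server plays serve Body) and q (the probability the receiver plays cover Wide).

p = 1/3, q = 1/6

Set the receiver's expected payoff from cover Wide equal to that from cover Body:
  the receiver's payoff to cover Wide: p·2 + (1−p)·(-3) = 5p - 3
  the receiver's payoff to cover Body: p·(-2) + (1−p)·(-1) = -p - 1
  5p - 3 = -p - 1  ⇒  6p = 2  ⇒  p = 1/3.
The server's indifference between serve Body and serve Wide determines the receiver's mixing probability q:
  the server's expected payoff from serve Body: q·(-2) + (1−q)·2 = -4q + 2
  the server's expected payoff from serve Wide: q·3 + (1−q)·1 = 2q + 1
  -4q + 2 = 2q + 1  ⇒  -6q = -1  ⇒  q = 1/6.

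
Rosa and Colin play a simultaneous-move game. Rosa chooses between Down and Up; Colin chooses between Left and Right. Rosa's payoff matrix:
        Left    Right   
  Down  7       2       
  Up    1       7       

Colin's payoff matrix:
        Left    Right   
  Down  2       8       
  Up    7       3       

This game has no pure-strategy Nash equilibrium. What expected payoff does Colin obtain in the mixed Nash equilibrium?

5

Colin's indifference between Left and Right determines Rosa's mixing probability p:
  Colin's payoff from Left: p·2 + (1−p)·7 = -5p + 7
  Colin's payoff from Right: p·8 + (1−p)·3 = 5p + 3
  -5p + 7 = 5p + 3  ⇒  -10p = -4  ⇒  p = 2/5.
At equilibrium Colin is indifferent across columns, so Colin's payoff equals the payoff from Left: (2/5)·2 + (3/5)·7 = 5.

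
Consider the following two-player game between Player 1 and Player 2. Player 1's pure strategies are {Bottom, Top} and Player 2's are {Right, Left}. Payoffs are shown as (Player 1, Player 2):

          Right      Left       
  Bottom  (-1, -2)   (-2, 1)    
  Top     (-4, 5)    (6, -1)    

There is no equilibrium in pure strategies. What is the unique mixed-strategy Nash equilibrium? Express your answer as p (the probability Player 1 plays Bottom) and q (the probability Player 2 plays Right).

In a mixed equilibrium Player 2 is indifferent between Right and Left; this condition fixes p.
  Player 2's payoff to Right: p·(-2) + (1−p)·5 = -7p + 5
  Player 2's payoff to Left: p·1 + (1−p)·(-1) = 2p - 1
  -7p + 5 = 2p - 1  ⇒  -9p = -6  ⇒  p = 2/3.
Set Player 1's expected payoff from Bottom equal to that from Top:
  Player 1's payoff from Bottom: q·(-1) + (1−q)·(-2) = q - 2
  Player 1's payoff from Top: q·(-4) + (1−q)·6 = -10q + 6
  q - 2 = -10q + 6  ⇒  11q = 8  ⇒  q = 8/11.

p = 2/3, q = 8/11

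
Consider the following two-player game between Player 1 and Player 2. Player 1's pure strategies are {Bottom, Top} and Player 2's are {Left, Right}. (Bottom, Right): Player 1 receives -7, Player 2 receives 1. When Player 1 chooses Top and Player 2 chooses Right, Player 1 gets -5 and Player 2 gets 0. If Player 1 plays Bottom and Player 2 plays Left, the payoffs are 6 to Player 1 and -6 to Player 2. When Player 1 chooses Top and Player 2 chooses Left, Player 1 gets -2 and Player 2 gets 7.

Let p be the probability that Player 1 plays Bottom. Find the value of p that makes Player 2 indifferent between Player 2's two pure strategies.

Set Player 2's expected payoff from Left equal to that from Right:
  Player 2's payoff to Left: p·(-6) + (1−p)·7 = -13p + 7
  Player 2's payoff to Right: p·1 + (1−p)·0 = p
  -13p + 7 = p  ⇒  -14p = -7  ⇒  p = 1/2.

p = 1/2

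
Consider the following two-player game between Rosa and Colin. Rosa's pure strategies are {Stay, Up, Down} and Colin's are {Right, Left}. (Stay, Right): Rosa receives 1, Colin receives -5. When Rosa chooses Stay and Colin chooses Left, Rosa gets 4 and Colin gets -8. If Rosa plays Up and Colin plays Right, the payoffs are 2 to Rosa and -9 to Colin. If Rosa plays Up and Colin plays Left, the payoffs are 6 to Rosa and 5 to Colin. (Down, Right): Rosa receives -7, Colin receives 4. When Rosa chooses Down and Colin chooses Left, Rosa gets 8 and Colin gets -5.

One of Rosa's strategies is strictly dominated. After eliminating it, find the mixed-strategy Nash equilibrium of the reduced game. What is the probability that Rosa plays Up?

Rosa's strategy Stay is strictly dominated by Up: 2 > 1 and 6 > 4. Eliminate Stay.
Set Colin's expected payoff from Right equal to that from Left:
  Colin's payoff from Right: p·(-9) + (1−p)·4 = -13p + 4
  Colin's payoff from Left: p·5 + (1−p)·(-5) = 10p - 5
  -13p + 4 = 10p - 5  ⇒  -23p = -9  ⇒  p = 9/23.

p = 9/23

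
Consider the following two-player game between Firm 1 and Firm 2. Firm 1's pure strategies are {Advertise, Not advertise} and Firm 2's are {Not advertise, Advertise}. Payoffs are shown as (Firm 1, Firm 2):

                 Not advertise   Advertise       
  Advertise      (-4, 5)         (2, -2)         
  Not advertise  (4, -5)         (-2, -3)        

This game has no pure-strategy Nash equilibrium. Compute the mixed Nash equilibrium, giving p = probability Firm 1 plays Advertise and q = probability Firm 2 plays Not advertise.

p = 2/9, q = 1/3

Set Firm 2's expected payoff from Not advertise equal to that from Advertise:
  Firm 2's payoff to Not advertise: p·5 + (1−p)·(-5) = 10p - 5
  Firm 2's payoff to Advertise: p·(-2) + (1−p)·(-3) = p - 3
  10p - 5 = p - 3  ⇒  9p = 2  ⇒  p = 2/9.
In a mixed equilibrium Firm 1 is indifferent between Advertise and Not advertise; this condition fixes q.
  Firm 1's payoff from Advertise: q·(-4) + (1−q)·2 = -6q + 2
  Firm 1's payoff from Not advertise: q·4 + (1−q)·(-2) = 6q - 2
  -6q + 2 = 6q - 2  ⇒  -12q = -4  ⇒  q = 1/3.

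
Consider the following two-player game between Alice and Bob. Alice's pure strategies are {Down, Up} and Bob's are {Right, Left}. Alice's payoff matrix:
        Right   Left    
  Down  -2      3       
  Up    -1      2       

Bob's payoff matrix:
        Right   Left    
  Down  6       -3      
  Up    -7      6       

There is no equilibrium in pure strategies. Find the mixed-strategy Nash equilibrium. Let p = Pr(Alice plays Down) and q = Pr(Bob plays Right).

In a mixed equilibrium Bob is indifferent between Right and Left; this condition fixes p.
  Bob's payoff to Right: p·6 + (1−p)·(-7) = 13p - 7
  Bob's payoff to Left: p·(-3) + (1−p)·6 = -9p + 6
  13p - 7 = -9p + 6  ⇒  22p = 13  ⇒  p = 13/22.
Set Alice's expected payoff from Down equal to that from Up:
  Alice's expected payoff from Down: q·(-2) + (1−q)·3 = -5q + 3
  Alice's expected payoff from Up: q·(-1) + (1−q)·2 = -3q + 2
  -5q + 3 = -3q + 2  ⇒  -2q = -1  ⇒  q = 1/2.

p = 13/22, q = 1/2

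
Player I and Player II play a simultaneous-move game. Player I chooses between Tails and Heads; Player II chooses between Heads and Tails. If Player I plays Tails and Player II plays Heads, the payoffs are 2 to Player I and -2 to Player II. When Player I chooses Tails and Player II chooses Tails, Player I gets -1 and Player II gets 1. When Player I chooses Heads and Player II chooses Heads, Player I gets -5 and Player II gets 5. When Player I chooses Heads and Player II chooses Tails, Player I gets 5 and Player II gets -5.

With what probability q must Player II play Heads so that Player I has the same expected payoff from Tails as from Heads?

Player II's mix must leave Player I indifferent between Tails and Heads.
  Player I's payoff to Tails: q·2 + (1−q)·(-1) = 3q - 1
  Player I's payoff to Heads: q·(-5) + (1−q)·5 = -10q + 5
  3q - 1 = -10q + 5  ⇒  13q = 6  ⇒  q = 6/13.

q = 6/13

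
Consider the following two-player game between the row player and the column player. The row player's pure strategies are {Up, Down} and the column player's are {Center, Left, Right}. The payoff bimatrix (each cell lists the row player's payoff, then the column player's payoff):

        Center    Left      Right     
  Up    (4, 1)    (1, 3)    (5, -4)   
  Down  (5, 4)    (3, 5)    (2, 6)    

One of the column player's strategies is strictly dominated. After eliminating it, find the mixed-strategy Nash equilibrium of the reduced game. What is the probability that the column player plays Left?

q = 3/5

The column player's strategy Center is strictly dominated by Left: 3 > 1 and 5 > 4. Eliminate Center.
The column player's mix must leave the row player indifferent between Up and Down.
  the row player's expected payoff from Up: q·1 + (1−q)·5 = -4q + 5
  the row player's expected payoff from Down: q·3 + (1−q)·2 = q + 2
  -4q + 5 = q + 2  ⇒  -5q = -3  ⇒  q = 3/5.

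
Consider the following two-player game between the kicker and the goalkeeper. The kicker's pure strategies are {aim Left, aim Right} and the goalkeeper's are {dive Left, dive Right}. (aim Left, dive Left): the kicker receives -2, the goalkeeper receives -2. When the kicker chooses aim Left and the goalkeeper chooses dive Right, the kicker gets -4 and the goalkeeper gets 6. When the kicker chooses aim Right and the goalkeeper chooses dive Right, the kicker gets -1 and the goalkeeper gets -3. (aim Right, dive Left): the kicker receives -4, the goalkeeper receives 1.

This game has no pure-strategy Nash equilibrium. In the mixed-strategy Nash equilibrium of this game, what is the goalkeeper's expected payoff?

0

The goalkeeper's indifference between dive Left and dive Right determines the kicker's mixing probability p:
  the goalkeeper's payoff to dive Left: p·(-2) + (1−p)·1 = -3p + 1
  the goalkeeper's payoff to dive Right: p·6 + (1−p)·(-3) = 9p - 3
  -3p + 1 = 9p - 3  ⇒  -12p = -4  ⇒  p = 1/3.
At equilibrium the goalkeeper is indifferent across columns, so the goalkeeper's payoff equals the payoff from dive Left: (1/3)·(-2) + (2/3)·1 = 0.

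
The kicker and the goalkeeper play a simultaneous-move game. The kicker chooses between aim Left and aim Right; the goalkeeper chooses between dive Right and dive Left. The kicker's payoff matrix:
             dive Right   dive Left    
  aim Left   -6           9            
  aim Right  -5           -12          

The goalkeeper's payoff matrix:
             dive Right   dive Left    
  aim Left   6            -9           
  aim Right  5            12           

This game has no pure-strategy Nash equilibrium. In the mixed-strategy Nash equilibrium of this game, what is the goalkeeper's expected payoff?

Set the goalkeeper's expected payoff from dive Right equal to that from dive Left:
  the goalkeeper's payoff from dive Right: p·6 + (1−p)·5 = p + 5
  the goalkeeper's payoff from dive Left: p·(-9) + (1−p)·12 = -21p + 12
  p + 5 = -21p + 12  ⇒  22p = 7  ⇒  p = 7/22.
At equilibrium the goalkeeper is indifferent across columns, so the goalkeeper's payoff equals the payoff from dive Right: (7/22)·6 + (15/22)·5 = 117/22.

117/22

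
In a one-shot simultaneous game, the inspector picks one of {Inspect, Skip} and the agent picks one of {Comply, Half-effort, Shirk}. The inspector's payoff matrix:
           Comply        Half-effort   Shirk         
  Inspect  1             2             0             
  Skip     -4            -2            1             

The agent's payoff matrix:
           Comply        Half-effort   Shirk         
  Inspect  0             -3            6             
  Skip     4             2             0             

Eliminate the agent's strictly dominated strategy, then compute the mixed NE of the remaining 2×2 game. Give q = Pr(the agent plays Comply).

The agent's strategy Half-effort is strictly dominated by Comply: 0 > -3 and 4 > 2. Eliminate Half-effort.
Set the inspector's expected payoff from Inspect equal to that from Skip:
  the inspector's expected payoff from Inspect: q·1 + (1−q)·0 = q
  the inspector's expected payoff from Skip: q·(-4) + (1−q)·1 = -5q + 1
  q = -5q + 1  ⇒  6q = 1  ⇒  q = 1/6.

q = 1/6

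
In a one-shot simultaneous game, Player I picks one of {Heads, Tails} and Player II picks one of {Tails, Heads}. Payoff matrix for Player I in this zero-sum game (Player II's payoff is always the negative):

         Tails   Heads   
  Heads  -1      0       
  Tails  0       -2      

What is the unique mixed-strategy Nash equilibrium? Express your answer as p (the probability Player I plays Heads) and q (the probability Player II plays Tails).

p = 2/3, q = 2/3

Set Player II's expected payoff from Tails equal to that from Heads:
  Player II's payoff to Tails: p·1 + (1−p)·0 = p
  Player II's payoff to Heads: p·0 + (1−p)·2 = -2p + 2
  p = -2p + 2  ⇒  3p = 2  ⇒  p = 2/3.
Player I's indifference between Heads and Tails determines Player II's mixing probability q:
  Player I's payoff from Heads: q·(-1) + (1−q)·0 = -q
  Player I's payoff from Tails: q·0 + (1−q)·(-2) = 2q - 2
  -q = 2q - 2  ⇒  -3q = -2  ⇒  q = 2/3.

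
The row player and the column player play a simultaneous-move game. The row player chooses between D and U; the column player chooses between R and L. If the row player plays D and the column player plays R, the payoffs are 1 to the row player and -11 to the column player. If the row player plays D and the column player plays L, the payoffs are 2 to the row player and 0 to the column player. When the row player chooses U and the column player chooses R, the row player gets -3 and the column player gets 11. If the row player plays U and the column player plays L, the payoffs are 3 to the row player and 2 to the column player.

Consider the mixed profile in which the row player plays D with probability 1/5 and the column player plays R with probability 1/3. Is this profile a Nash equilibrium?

No

Given the row player's mix p = 1/5, the column player's payoff from R is 33/5 but from L is 8/5. The column player strictly prefers R, so the column player would not mix.
So the proposed profile is not a Nash equilibrium.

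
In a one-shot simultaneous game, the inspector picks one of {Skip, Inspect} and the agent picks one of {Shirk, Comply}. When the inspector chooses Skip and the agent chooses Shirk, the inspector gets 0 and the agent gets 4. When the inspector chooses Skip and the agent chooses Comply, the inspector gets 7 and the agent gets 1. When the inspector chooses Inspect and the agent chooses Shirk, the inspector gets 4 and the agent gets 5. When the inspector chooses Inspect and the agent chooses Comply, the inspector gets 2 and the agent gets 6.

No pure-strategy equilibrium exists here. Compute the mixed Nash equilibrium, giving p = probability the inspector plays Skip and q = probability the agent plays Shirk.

p = 1/4, q = 5/9

The inspector's mix must leave the agent indifferent between Shirk and Comply.
  the agent's payoff from Shirk: p·4 + (1−p)·5 = -p + 5
  the agent's payoff from Comply: p·1 + (1−p)·6 = -5p + 6
  -p + 5 = -5p + 6  ⇒  4p = 1  ⇒  p = 1/4.
In a mixed equilibrium the inspector is indifferent between Skip and Inspect; this condition fixes q.
  the inspector's payoff from Skip: q·0 + (1−q)·7 = -7q + 7
  the inspector's payoff from Inspect: q·4 + (1−q)·2 = 2q + 2
  -7q + 7 = 2q + 2  ⇒  -9q = -5  ⇒  q = 5/9.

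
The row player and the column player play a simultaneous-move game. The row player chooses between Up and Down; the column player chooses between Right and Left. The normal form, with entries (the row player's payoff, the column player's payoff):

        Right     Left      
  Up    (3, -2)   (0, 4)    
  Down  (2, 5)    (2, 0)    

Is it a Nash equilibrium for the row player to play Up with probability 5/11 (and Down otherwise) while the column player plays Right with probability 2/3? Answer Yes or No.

Yes

Check the column player's indifference given the row player's mix p = 5/11:
  payoff from Right = 20/11; payoff from Left = 20/11 — equal.
Check the row player's indifference given the column player's mix q = 2/3:
  payoff from Up = 2; payoff from Down = 2 — equal.
Both players are indifferent, so neither can profitably deviate.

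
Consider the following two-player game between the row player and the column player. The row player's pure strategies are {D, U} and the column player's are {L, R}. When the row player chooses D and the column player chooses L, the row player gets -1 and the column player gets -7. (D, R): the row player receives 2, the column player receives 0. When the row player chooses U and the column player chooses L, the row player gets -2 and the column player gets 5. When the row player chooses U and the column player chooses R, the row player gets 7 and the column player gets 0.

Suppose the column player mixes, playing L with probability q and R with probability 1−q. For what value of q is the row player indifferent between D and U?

In a mixed equilibrium the row player is indifferent between D and U; this condition fixes q.
  the row player's expected payoff from D: q·(-1) + (1−q)·2 = -3q + 2
  the row player's expected payoff from U: q·(-2) + (1−q)·7 = -9q + 7
  -3q + 2 = -9q + 7  ⇒  6q = 5  ⇒  q = 5/6.

q = 5/6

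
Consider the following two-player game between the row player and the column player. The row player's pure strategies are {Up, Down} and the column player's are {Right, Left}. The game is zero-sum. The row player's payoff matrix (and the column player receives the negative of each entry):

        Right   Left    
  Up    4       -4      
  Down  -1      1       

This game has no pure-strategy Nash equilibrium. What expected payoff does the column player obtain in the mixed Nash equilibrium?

0

The column player's indifference between Right and Left determines the row player's mixing probability p:
  the column player's expected payoff from Right: p·(-4) + (1−p)·1 = -5p + 1
  the column player's expected payoff from Left: p·4 + (1−p)·(-1) = 5p - 1
  -5p + 1 = 5p - 1  ⇒  -10p = -2  ⇒  p = 1/5.
At equilibrium the column player is indifferent across columns, so the column player's payoff equals the payoff from Right: (1/5)·(-4) + (4/5)·1 = 0.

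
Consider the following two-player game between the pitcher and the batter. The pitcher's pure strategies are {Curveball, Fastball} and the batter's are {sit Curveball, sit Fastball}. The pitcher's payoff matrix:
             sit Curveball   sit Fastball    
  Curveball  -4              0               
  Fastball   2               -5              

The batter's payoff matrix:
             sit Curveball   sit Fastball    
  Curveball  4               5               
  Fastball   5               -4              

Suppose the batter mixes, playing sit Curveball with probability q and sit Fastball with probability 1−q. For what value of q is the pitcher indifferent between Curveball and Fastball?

q = 5/11

Set the pitcher's expected payoff from Curveball equal to that from Fastball:
  the pitcher's payoff to Curveball: q·(-4) + (1−q)·0 = -4q
  the pitcher's payoff to Fastball: q·2 + (1−q)·(-5) = 7q - 5
  -4q = 7q - 5  ⇒  -11q = -5  ⇒  q = 5/11.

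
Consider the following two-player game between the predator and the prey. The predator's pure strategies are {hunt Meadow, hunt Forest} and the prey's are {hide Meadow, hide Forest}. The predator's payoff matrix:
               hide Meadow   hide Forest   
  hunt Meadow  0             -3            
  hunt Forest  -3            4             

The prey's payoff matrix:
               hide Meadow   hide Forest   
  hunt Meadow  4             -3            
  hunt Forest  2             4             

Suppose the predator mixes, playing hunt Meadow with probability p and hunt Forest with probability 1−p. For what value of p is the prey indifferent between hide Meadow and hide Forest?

p = 2/9

The prey's indifference between hide Meadow and hide Forest determines the predator's mixing probability p:
  the prey's payoff to hide Meadow: p·4 + (1−p)·2 = 2p + 2
  the prey's payoff to hide Forest: p·(-3) + (1−p)·4 = -7p + 4
  2p + 2 = -7p + 4  ⇒  9p = 2  ⇒  p = 2/9.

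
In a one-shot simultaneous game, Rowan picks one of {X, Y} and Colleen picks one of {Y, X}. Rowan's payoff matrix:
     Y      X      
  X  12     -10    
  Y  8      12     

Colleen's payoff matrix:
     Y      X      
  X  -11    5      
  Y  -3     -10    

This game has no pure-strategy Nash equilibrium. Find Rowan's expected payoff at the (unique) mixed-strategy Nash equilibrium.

In a mixed equilibrium Rowan is indifferent between X and Y; this condition fixes q.
  Rowan's payoff to X: q·12 + (1−q)·(-10) = 22q - 10
  Rowan's payoff to Y: q·8 + (1−q)·12 = -4q + 12
  22q - 10 = -4q + 12  ⇒  26q = 22  ⇒  q = 11/13.
At equilibrium Rowan is indifferent across rows, so Rowan's payoff equals the payoff from X: (11/13)·12 + (2/13)·(-10) = 112/13.

112/13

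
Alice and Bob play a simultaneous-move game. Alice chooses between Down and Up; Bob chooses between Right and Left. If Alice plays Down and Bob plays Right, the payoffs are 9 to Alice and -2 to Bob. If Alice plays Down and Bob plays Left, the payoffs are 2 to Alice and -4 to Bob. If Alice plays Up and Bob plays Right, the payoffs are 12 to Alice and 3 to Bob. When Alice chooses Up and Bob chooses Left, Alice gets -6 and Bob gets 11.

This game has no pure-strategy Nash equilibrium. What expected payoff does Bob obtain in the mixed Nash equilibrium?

Bob's indifference between Right and Left determines Alice's mixing probability p:
  Bob's payoff to Right: p·(-2) + (1−p)·3 = -5p + 3
  Bob's payoff to Left: p·(-4) + (1−p)·11 = -15p + 11
  -5p + 3 = -15p + 11  ⇒  10p = 8  ⇒  p = 4/5.
At equilibrium Bob is indifferent across columns, so Bob's payoff equals the payoff from Right: (4/5)·(-2) + (1/5)·3 = -1.

-1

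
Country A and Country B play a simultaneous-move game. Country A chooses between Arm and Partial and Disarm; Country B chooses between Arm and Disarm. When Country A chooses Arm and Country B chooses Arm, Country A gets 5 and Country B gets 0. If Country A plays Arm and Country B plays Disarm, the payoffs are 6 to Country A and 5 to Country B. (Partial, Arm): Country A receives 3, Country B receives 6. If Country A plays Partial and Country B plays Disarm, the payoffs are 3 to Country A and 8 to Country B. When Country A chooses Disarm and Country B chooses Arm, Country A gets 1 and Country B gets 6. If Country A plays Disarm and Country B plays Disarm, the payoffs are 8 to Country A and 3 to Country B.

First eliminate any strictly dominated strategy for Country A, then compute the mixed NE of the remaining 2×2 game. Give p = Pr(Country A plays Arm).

p = 3/8

Country A's strategy Partial is strictly dominated by Arm: 5 > 3 and 6 > 3. Eliminate Partial.
For Country B to be willing to mix, Country B must be indifferent between Arm and Disarm, which pins down Country A's mix.
  Country B's payoff to Arm: p·0 + (1−p)·6 = -6p + 6
  Country B's payoff to Disarm: p·5 + (1−p)·3 = 2p + 3
  -6p + 6 = 2p + 3  ⇒  -8p = -3  ⇒  p = 3/8.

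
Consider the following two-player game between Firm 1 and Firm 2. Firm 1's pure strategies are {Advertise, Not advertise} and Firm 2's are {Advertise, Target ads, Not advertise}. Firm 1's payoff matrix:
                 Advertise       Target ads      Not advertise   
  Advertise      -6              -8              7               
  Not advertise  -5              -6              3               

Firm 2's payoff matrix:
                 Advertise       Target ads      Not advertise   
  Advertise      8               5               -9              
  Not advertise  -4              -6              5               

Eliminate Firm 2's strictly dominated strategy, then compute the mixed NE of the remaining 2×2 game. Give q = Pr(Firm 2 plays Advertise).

q = 4/5

Firm 2's strategy Target ads is strictly dominated by Advertise: 8 > 5 and -4 > -6. Eliminate Target ads.
Firm 2's mix must leave Firm 1 indifferent between Advertise and Not advertise.
  Firm 1's expected payoff from Advertise: q·(-6) + (1−q)·7 = -13q + 7
  Firm 1's expected payoff from Not advertise: q·(-5) + (1−q)·3 = -8q + 3
  -13q + 7 = -8q + 3  ⇒  -5q = -4  ⇒  q = 4/5.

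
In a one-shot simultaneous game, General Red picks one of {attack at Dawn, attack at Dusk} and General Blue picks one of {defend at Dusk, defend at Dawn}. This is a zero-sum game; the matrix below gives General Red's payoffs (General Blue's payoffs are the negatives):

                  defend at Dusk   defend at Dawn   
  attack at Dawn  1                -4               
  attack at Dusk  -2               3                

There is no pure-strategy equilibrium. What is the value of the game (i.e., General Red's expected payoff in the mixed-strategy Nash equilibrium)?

General Blue's mix must leave General Red indifferent between attack at Dawn and attack at Dusk.
  General Red's expected payoff from attack at Dawn: q·1 + (1−q)·(-4) = 5q - 4
  General Red's expected payoff from attack at Dusk: q·(-2) + (1−q)·3 = -5q + 3
  5q - 4 = -5q + 3  ⇒  10q = 7  ⇒  q = 7/10.
The value is General Red's expected payoff against this mix (using attack at Dawn): (7/10)·1 + (3/10)·(-4) = -1/2.

v = -1/2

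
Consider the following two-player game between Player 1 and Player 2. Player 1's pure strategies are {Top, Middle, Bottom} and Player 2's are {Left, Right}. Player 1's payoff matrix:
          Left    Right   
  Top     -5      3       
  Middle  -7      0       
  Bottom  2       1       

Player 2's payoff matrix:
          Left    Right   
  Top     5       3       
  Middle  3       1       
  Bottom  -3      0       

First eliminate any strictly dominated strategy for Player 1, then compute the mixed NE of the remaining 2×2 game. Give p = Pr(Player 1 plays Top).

p = 3/5

Player 1's strategy Middle is strictly dominated by Top: -5 > -7 and 3 > 0. Eliminate Middle.
Player 1's mix must leave Player 2 indifferent between Left and Right.
  Player 2's payoff to Left: p·5 + (1−p)·(-3) = 8p - 3
  Player 2's payoff to Right: p·3 + (1−p)·0 = 3p
  8p - 3 = 3p  ⇒  5p = 3  ⇒  p = 3/5.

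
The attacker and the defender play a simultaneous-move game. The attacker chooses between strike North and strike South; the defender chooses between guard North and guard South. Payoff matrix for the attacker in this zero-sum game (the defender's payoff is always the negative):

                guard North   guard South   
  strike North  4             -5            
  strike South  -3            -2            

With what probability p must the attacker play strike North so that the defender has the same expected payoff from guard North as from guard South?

p = 1/10

The attacker's mix must leave the defender indifferent between guard North and guard South.
  the defender's payoff from guard North: p·(-4) + (1−p)·3 = -7p + 3
  the defender's payoff from guard South: p·5 + (1−p)·2 = 3p + 2
  -7p + 3 = 3p + 2  ⇒  -10p = -1  ⇒  p = 1/10.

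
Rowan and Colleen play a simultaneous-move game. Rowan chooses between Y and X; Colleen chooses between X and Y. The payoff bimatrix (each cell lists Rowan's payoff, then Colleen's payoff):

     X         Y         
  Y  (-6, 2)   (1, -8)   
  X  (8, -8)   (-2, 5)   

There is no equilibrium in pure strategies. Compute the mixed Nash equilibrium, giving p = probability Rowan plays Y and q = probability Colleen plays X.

For Colleen to be willing to mix, Colleen must be indifferent between X and Y, which pins down Rowan's mix.
  Colleen's payoff to X: p·2 + (1−p)·(-8) = 10p - 8
  Colleen's payoff to Y: p·(-8) + (1−p)·5 = -13p + 5
  10p - 8 = -13p + 5  ⇒  23p = 13  ⇒  p = 13/23.
Rowan's indifference between Y and X determines Colleen's mixing probability q:
  Rowan's expected payoff from Y: q·(-6) + (1−q)·1 = -7q + 1
  Rowan's expected payoff from X: q·8 + (1−q)·(-2) = 10q - 2
  -7q + 1 = 10q - 2  ⇒  -17q = -3  ⇒  q = 3/17.

p = 13/23, q = 3/17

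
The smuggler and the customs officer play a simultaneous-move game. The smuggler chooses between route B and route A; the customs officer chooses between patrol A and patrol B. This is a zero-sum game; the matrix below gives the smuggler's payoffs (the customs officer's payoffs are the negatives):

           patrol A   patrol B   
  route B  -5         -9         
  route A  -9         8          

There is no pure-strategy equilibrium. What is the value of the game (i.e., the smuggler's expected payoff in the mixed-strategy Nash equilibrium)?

For the smuggler to be willing to mix, the smuggler must be indifferent between route B and route A, which pins down the customs officer's mix.
  the smuggler's payoff to route B: q·(-5) + (1−q)·(-9) = 4q - 9
  the smuggler's payoff to route A: q·(-9) + (1−q)·8 = -17q + 8
  4q - 9 = -17q + 8  ⇒  21q = 17  ⇒  q = 17/21.
The value is the smuggler's expected payoff against this mix (using route B): (17/21)·(-5) + (4/21)·(-9) = -121/21.

v = -121/21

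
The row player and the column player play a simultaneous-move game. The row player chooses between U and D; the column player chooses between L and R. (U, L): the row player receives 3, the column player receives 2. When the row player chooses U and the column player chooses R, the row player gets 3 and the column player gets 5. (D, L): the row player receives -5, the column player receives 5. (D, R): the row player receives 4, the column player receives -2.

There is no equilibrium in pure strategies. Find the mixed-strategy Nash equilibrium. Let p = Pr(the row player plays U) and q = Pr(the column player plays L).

For the column player to be willing to mix, the column player must be indifferent between L and R, which pins down the row player's mix.
  the column player's payoff from L: p·2 + (1−p)·5 = -3p + 5
  the column player's payoff from R: p·5 + (1−p)·(-2) = 7p - 2
  -3p + 5 = 7p - 2  ⇒  -10p = -7  ⇒  p = 7/10.
In a mixed equilibrium the row player is indifferent between U and D; this condition fixes q.
  the row player's expected payoff from U: q·3 + (1−q)·3 = 3
  the row player's expected payoff from D: q·(-5) + (1−q)·4 = -9q + 4
  3 = -9q + 4  ⇒  9q = 1  ⇒  q = 1/9.

p = 7/10, q = 1/9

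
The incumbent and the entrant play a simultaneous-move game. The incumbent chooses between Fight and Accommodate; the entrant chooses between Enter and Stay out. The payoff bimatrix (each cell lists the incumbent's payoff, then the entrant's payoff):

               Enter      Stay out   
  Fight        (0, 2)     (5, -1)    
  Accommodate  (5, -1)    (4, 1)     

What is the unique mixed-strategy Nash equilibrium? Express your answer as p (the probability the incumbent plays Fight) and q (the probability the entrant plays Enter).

For the entrant to be willing to mix, the entrant must be indifferent between Enter and Stay out, which pins down the incumbent's mix.
  the entrant's payoff to Enter: p·2 + (1−p)·(-1) = 3p - 1
  the entrant's payoff to Stay out: p·(-1) + (1−p)·1 = -2p + 1
  3p - 1 = -2p + 1  ⇒  5p = 2  ⇒  p = 2/5.
The entrant's mix must leave the incumbent indifferent between Fight and Accommodate.
  the incumbent's payoff from Fight: q·0 + (1−q)·5 = -5q + 5
  the incumbent's payoff from Accommodate: q·5 + (1−q)·4 = q + 4
  -5q + 5 = q + 4  ⇒  -6q = -1  ⇒  q = 1/6.

p = 2/5, q = 1/6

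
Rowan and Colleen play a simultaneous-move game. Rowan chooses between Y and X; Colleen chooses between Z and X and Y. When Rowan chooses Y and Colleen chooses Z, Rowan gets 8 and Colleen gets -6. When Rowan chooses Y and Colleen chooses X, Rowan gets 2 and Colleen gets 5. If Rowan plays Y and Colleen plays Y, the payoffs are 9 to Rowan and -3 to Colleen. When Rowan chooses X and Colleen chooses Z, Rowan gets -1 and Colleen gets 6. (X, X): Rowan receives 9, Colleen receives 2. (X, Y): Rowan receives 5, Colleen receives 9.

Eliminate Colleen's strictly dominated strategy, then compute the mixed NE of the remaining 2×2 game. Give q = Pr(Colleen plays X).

q = 4/11

Colleen's strategy Z is strictly dominated by Y: -3 > -6 and 9 > 6. Eliminate Z.
In a mixed equilibrium Rowan is indifferent between Y and X; this condition fixes q.
  Rowan's expected payoff from Y: q·2 + (1−q)·9 = -7q + 9
  Rowan's expected payoff from X: q·9 + (1−q)·5 = 4q + 5
  -7q + 9 = 4q + 5  ⇒  -11q = -4  ⇒  q = 4/11.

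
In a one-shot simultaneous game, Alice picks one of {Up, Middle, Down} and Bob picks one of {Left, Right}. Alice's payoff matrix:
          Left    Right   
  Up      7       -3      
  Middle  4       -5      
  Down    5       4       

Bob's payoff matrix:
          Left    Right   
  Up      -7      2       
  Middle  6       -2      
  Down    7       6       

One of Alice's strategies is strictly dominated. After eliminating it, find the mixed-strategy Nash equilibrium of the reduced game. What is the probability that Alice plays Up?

Alice's strategy Middle is strictly dominated by Up: 7 > 4 and -3 > -5. Eliminate Middle.
Set Bob's expected payoff from Left equal to that from Right:
  Bob's payoff to Left: p·(-7) + (1−p)·7 = -14p + 7
  Bob's payoff to Right: p·2 + (1−p)·6 = -4p + 6
  -14p + 7 = -4p + 6  ⇒  -10p = -1  ⇒  p = 1/10.

p = 1/10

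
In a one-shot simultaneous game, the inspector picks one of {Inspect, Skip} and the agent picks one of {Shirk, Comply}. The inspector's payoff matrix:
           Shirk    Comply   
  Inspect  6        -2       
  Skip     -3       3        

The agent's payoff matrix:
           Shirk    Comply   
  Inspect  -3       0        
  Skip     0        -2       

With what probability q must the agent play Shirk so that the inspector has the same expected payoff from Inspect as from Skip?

The inspector's indifference between Inspect and Skip determines the agent's mixing probability q:
  the inspector's expected payoff from Inspect: q·6 + (1−q)·(-2) = 8q - 2
  the inspector's expected payoff from Skip: q·(-3) + (1−q)·3 = -6q + 3
  8q - 2 = -6q + 3  ⇒  14q = 5  ⇒  q = 5/14.

q = 5/14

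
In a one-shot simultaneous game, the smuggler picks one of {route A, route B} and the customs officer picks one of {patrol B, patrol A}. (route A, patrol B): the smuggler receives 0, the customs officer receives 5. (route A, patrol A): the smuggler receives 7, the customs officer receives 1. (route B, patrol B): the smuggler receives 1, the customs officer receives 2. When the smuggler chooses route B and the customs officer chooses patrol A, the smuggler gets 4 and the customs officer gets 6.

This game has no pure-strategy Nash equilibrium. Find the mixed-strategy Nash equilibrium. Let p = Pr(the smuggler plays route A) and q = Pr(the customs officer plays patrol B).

The smuggler's mix must leave the customs officer indifferent between patrol B and patrol A.
  the customs officer's payoff from patrol B: p·5 + (1−p)·2 = 3p + 2
  the customs officer's payoff from patrol A: p·1 + (1−p)·6 = -5p + 6
  3p + 2 = -5p + 6  ⇒  8p = 4  ⇒  p = 1/2.
In a mixed equilibrium the smuggler is indifferent between route A and route B; this condition fixes q.
  the smuggler's payoff from route A: q·0 + (1−q)·7 = -7q + 7
  the smuggler's payoff from route B: q·1 + (1−q)·4 = -3q + 4
  -7q + 7 = -3q + 4  ⇒  -4q = -3  ⇒  q = 3/4.

p = 1/2, q = 3/4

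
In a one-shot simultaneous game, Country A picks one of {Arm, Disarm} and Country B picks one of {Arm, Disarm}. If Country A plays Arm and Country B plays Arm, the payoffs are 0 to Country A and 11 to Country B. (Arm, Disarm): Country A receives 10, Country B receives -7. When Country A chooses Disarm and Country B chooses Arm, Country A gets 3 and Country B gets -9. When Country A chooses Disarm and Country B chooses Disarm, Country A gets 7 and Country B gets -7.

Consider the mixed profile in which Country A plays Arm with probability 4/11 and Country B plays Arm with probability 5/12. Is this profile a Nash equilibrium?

No

Given Country A's mix p = 4/11, Country B's payoff from Arm is -19/11 but from Disarm is -7. Country B strictly prefers Arm, so Country B would not mix.
So the proposed profile is not a Nash equilibrium.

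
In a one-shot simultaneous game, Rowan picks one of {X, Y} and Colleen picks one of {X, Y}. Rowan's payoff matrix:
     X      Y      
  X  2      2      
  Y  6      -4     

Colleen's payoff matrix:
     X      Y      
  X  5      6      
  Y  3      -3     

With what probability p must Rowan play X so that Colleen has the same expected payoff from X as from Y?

Colleen's indifference between X and Y determines Rowan's mixing probability p:
  Colleen's payoff to X: p·5 + (1−p)·3 = 2p + 3
  Colleen's payoff to Y: p·6 + (1−p)·(-3) = 9p - 3
  2p + 3 = 9p - 3  ⇒  -7p = -6  ⇒  p = 6/7.

p = 6/7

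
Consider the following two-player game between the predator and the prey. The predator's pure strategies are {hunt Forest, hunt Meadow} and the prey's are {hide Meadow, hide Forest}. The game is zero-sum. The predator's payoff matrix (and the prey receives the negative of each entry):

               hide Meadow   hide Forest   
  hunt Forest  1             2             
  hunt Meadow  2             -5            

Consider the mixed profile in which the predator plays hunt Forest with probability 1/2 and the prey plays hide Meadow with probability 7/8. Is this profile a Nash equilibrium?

Given the predator's mix p = 1/2, the prey's payoff from hide Meadow is -3/2 but from hide Forest is 3/2. The prey strictly prefers hide Forest, so the prey would not mix.
So the proposed profile is not a Nash equilibrium.

No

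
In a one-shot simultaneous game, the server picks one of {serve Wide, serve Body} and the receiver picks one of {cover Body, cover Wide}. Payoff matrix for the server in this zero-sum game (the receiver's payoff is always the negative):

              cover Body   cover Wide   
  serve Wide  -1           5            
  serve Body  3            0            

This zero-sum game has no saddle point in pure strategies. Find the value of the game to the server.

Set the server's expected payoff from serve Wide equal to that from serve Body:
  the server's expected payoff from serve Wide: q·(-1) + (1−q)·5 = -6q + 5
  the server's expected payoff from serve Body: q·3 + (1−q)·0 = 3q
  -6q + 5 = 3q  ⇒  -9q = -5  ⇒  q = 5/9.
The value is the server's expected payoff against this mix (using serve Wide): (5/9)·(-1) + (4/9)·5 = 5/3.

v = 5/3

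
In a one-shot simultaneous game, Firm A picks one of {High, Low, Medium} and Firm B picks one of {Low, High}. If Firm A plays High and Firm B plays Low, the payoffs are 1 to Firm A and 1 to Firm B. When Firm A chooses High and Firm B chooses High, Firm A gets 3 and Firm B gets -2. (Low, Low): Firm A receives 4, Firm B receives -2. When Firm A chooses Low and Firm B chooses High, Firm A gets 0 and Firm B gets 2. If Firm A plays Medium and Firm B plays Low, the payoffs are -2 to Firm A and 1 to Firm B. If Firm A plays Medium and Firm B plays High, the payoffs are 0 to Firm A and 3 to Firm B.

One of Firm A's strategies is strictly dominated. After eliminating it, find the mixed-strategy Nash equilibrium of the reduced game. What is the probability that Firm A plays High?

Firm A's strategy Medium is strictly dominated by High: 1 > -2 and 3 > 0. Eliminate Medium.
Firm A's mix must leave Firm B indifferent between Low and High.
  Firm B's payoff to Low: p·1 + (1−p)·(-2) = 3p - 2
  Firm B's payoff to High: p·(-2) + (1−p)·2 = -4p + 2
  3p - 2 = -4p + 2  ⇒  7p = 4  ⇒  p = 4/7.

p = 4/7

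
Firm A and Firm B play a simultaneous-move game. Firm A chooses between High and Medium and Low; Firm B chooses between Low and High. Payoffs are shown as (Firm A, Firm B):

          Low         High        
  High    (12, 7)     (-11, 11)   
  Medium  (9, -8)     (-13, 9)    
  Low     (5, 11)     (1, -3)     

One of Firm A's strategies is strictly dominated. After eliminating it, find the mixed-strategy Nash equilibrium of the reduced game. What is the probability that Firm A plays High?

p = 7/9

Firm A's strategy Medium is strictly dominated by High: 12 > 9 and -11 > -13. Eliminate Medium.
For Firm B to be willing to mix, Firm B must be indifferent between Low and High, which pins down Firm A's mix.
  Firm B's payoff from Low: p·7 + (1−p)·11 = -4p + 11
  Firm B's payoff from High: p·11 + (1−p)·(-3) = 14p - 3
  -4p + 11 = 14p - 3  ⇒  -18p = -14  ⇒  p = 7/9.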